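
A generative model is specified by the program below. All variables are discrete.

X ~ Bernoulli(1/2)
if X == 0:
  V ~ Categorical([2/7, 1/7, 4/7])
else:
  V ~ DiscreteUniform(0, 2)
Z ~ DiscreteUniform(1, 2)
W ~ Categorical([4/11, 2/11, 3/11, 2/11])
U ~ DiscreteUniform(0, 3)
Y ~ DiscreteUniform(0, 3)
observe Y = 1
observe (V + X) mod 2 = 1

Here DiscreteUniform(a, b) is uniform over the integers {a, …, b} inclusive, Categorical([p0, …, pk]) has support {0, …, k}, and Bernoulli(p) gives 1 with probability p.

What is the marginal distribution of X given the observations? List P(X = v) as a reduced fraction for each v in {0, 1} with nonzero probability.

Enumerate traces; 96 have nonzero weight after conditioning:
  (X=0, V=1, Z=1, W=0, U=0, Y=1) weight 1/1232
  (X=0, V=1, Z=1, W=0, U=1, Y=1) weight 1/1232
  (X=0, V=1, Z=1, W=0, U=2, Y=1) weight 1/1232
  (X=0, V=1, Z=1, W=0, U=3, Y=1) weight 1/1232
  (X=0, V=1, Z=1, W=1, U=0, Y=1) weight 1/2464
  (X=0, V=1, Z=1, W=1, U=1, Y=1) weight 1/2464
  (X=0, V=1, Z=1, W=1, U=2, Y=1) weight 1/2464
  (X=0, V=1, Z=1, W=1, U=3, Y=1) weight 1/2464
  (X=1, V=0, Z=1, W=0, U=0, Y=1) weight 1/528
  … 87 more
Group by X:
  weight(X=0) = 1/56
  weight(X=1) = 1/12
Total weight = 1/56 + 1/12 = 17/168
P(X=0 | obs) = 1/56 / 17/168 = 3/17
P(X=1 | obs) = 1/12 / 17/168 = 14/17

P(X=0) = 3/17, P(X=1) = 14/17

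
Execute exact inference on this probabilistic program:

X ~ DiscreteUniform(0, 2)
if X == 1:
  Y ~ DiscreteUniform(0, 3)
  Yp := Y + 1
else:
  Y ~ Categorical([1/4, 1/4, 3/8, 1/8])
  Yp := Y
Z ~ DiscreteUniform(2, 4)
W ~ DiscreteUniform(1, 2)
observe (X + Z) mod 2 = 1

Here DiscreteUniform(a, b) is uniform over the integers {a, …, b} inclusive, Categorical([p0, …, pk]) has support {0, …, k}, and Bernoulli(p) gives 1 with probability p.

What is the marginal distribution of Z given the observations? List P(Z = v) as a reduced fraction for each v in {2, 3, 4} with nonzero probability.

Enumerate traces; 32 have nonzero weight after conditioning:
  (X=0, Y=0, Z=3, W=1) weight 1/72
  (X=0, Y=0, Z=3, W=2) weight 1/72
  (X=0, Y=1, Z=3, W=1) weight 1/72
  (X=0, Y=1, Z=3, W=2) weight 1/72
  (X=0, Y=2, Z=3, W=1) weight 1/48
  (X=0, Y=2, Z=3, W=2) weight 1/48
  (X=0, Y=3, Z=3, W=1) weight 1/144
  (X=0, Y=3, Z=3, W=2) weight 1/144
  (X=1, Y=0, Z=2, W=1) weight 1/72
  (X=1, Y=0, Z=4, W=1) weight 1/72
  … 22 more
Group by Z:
  weight(Z=2) = 1/9
  weight(Z=3) = 2/9
  weight(Z=4) = 1/9
Total weight = 1/9 + 2/9 + 1/9 = 4/9
P(Z=2 | obs) = 1/9 / 4/9 = 1/4
P(Z=3 | obs) = 2/9 / 4/9 = 1/2
P(Z=4 | obs) = 1/9 / 4/9 = 1/4

P(Z=2) = 1/4, P(Z=3) = 1/2, P(Z=4) = 1/4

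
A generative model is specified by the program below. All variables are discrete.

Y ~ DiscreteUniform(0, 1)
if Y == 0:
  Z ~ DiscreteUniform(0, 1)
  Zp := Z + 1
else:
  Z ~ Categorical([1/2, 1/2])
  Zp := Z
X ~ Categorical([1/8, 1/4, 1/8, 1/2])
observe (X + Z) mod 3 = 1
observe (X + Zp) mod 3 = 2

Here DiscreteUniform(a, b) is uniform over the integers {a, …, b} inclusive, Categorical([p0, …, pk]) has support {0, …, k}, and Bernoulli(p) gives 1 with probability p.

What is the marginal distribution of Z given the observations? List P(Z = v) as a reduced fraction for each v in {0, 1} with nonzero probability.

P(Z=0) = 2/7, P(Z=1) = 5/7

Enumerate traces; 3 have nonzero weight after conditioning:
  (Y=0, Z=0, X=1) weight 1/16
  (Y=0, Z=1, X=0) weight 1/32
  (Y=0, Z=1, X=3) weight 1/8
Group by Z:
  weight(Z=0) = 1/16
  weight(Z=1) = 5/32
Total weight = 1/16 + 5/32 = 7/32
P(Z=0 | obs) = 1/16 / 7/32 = 2/7
P(Z=1 | obs) = 5/32 / 7/32 = 5/7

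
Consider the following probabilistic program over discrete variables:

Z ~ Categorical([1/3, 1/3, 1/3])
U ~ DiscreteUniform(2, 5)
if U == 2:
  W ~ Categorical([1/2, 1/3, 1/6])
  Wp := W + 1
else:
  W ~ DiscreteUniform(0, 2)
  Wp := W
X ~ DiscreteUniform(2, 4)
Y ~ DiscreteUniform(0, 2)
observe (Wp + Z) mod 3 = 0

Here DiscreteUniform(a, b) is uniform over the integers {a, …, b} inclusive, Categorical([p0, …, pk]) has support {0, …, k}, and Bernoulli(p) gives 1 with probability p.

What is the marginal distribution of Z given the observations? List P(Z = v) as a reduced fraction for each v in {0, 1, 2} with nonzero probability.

Enumerate traces; 108 have nonzero weight after conditioning:
  (Z=0, U=2, W=2, X=2, Y=0) weight 1/648
  (Z=0, U=2, W=2, X=2, Y=1) weight 1/648
  (Z=0, U=2, W=2, X=2, Y=2) weight 1/648
  (Z=0, U=2, W=2, X=3, Y=0) weight 1/648
  (Z=0, U=2, W=2, X=3, Y=1) weight 1/648
  (Z=0, U=2, W=2, X=3, Y=2) weight 1/648
  (Z=0, U=2, W=2, X=4, Y=0) weight 1/648
  (Z=0, U=2, W=2, X=4, Y=1) weight 1/648
  (Z=1, U=2, W=1, X=2, Y=0) weight 1/324
  (Z=2, U=2, W=0, X=2, Y=0) weight 1/216
  … 98 more
Group by Z:
  weight(Z=0) = 7/72
  weight(Z=1) = 1/9
  weight(Z=2) = 1/8
Total weight = 7/72 + 1/9 + 1/8 = 1/3
P(Z=0 | obs) = 7/72 / 1/3 = 7/24
P(Z=1 | obs) = 1/9 / 1/3 = 1/3
P(Z=2 | obs) = 1/8 / 1/3 = 3/8

P(Z=0) = 7/24, P(Z=1) = 1/3, P(Z=2) = 3/8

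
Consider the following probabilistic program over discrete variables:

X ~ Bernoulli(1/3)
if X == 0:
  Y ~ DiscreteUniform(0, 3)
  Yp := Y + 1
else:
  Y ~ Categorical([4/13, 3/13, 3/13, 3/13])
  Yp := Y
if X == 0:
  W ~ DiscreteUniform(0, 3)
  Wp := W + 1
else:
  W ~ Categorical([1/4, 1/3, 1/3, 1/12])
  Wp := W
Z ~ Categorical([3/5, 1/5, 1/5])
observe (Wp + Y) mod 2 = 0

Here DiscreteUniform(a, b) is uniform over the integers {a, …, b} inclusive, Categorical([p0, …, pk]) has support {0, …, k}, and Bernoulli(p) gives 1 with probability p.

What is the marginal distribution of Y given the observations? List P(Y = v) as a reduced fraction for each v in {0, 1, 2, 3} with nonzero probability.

Enumerate traces; 48 have nonzero weight after conditioning:
  (X=0, Y=0, W=1, Z=0) weight 1/40
  (X=0, Y=0, W=1, Z=1) weight 1/120
  (X=0, Y=0, W=1, Z=2) weight 1/120
  (X=0, Y=0, W=3, Z=0) weight 1/40
  (X=0, Y=0, W=3, Z=1) weight 1/120
  (X=0, Y=0, W=3, Z=2) weight 1/120
  (X=0, Y=1, W=0, Z=0) weight 1/40
  (X=0, Y=1, W=0, Z=1) weight 1/120
  (X=0, Y=2, W=1, Z=0) weight 1/40
  (X=0, Y=3, W=0, Z=0) weight 1/40
  … 38 more
Group by Y:
  weight(Y=0) = 67/468
  weight(Y=1) = 3/26
  weight(Y=2) = 5/39
  weight(Y=3) = 3/26
Total weight = 67/468 + 3/26 + 5/39 + 3/26 = 235/468
P(Y=0 | obs) = 67/468 / 235/468 = 67/235
P(Y=1 | obs) = 3/26 / 235/468 = 54/235
P(Y=2 | obs) = 5/39 / 235/468 = 12/47
P(Y=3 | obs) = 3/26 / 235/468 = 54/235

P(Y=0) = 67/235, P(Y=1) = 54/235, P(Y=2) = 12/47, P(Y=3) = 54/235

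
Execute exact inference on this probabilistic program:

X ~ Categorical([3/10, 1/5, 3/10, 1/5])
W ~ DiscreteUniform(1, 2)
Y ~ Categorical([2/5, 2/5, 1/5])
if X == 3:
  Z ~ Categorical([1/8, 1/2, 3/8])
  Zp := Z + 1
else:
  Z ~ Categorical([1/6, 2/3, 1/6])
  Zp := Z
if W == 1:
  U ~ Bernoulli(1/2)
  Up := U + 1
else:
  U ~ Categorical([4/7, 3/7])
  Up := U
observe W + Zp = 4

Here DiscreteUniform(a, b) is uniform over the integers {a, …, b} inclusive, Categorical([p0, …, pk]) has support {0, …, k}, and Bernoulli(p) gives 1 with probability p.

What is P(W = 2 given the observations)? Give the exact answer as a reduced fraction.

Enumerate traces; 30 have nonzero weight after conditioning:
  (X=0, W=2, Y=0, Z=2, U=0) weight 1/175
  (X=0, W=2, Y=0, Z=2, U=1) weight 3/700
  (X=0, W=2, Y=1, Z=2, U=0) weight 1/175
  (X=0, W=2, Y=1, Z=2, U=1) weight 3/700
  (X=0, W=2, Y=2, Z=2, U=0) weight 1/350
  (X=0, W=2, Y=2, Z=2, U=1) weight 3/1400
  (X=1, W=2, Y=0, Z=2, U=0) weight 2/525
  (X=1, W=2, Y=0, Z=2, U=1) weight 1/350
  (X=3, W=1, Y=0, Z=2, U=0) weight 3/400
  … 21 more
Group by W:
  weight(W=1) = 3/80
  weight(W=2) = 7/60
Total weight = 3/80 + 7/60 = 37/240
P(W=1 | obs) = 3/80 / 37/240 = 9/37
P(W=2 | obs) = 7/60 / 37/240 = 28/37

P(W = 2 | obs) = 28/37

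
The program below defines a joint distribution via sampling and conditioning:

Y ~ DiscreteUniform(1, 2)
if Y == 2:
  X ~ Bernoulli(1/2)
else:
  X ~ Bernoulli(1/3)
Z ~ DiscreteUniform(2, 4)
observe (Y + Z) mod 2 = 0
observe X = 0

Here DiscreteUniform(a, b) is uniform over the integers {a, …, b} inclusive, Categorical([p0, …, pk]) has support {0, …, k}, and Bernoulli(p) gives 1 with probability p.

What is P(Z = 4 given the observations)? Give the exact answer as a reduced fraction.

Enumerate traces; 3 have nonzero weight after conditioning:
  (Y=1, X=0, Z=3) weight 1/9
  (Y=2, X=0, Z=2) weight 1/12
  (Y=2, X=0, Z=4) weight 1/12
Group by Z:
  weight(Z=2) = 1/12
  weight(Z=3) = 1/9
  weight(Z=4) = 1/12
Total weight = 1/12 + 1/9 + 1/12 = 5/18
P(Z=2 | obs) = 1/12 / 5/18 = 3/10
P(Z=3 | obs) = 1/9 / 5/18 = 2/5
P(Z=4 | obs) = 1/12 / 5/18 = 3/10

P(Z = 4 | obs) = 3/10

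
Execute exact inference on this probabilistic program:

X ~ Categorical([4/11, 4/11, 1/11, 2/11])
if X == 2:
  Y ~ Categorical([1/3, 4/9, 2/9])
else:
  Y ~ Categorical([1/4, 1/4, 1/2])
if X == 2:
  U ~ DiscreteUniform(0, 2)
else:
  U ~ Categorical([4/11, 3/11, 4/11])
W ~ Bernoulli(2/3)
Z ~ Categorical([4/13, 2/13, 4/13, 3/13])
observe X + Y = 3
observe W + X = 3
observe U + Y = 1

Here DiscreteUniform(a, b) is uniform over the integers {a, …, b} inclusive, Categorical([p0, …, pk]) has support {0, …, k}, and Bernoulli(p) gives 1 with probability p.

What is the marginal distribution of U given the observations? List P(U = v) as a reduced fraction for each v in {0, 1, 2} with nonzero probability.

Enumerate traces; 8 have nonzero weight after conditioning:
  (X=2, Y=1, U=0, W=1, Z=0) weight 32/11583
  (X=2, Y=1, U=0, W=1, Z=1) weight 16/11583
  (X=2, Y=1, U=0, W=1, Z=2) weight 32/11583
  (X=2, Y=1, U=0, W=1, Z=3) weight 8/3861
  (X=3, Y=0, U=1, W=0, Z=0) weight 2/1573
  (X=3, Y=0, U=1, W=0, Z=1) weight 1/1573
  (X=3, Y=0, U=1, W=0, Z=2) weight 2/1573
  (X=3, Y=0, U=1, W=0, Z=3) weight 3/3146
Group by U:
  weight(U=0) = 8/891
  weight(U=1) = 1/242
Total weight = 8/891 + 1/242 = 257/19602
P(U=0 | obs) = 8/891 / 257/19602 = 176/257
P(U=1 | obs) = 1/242 / 257/19602 = 81/257

P(U=0) = 176/257, P(U=1) = 81/257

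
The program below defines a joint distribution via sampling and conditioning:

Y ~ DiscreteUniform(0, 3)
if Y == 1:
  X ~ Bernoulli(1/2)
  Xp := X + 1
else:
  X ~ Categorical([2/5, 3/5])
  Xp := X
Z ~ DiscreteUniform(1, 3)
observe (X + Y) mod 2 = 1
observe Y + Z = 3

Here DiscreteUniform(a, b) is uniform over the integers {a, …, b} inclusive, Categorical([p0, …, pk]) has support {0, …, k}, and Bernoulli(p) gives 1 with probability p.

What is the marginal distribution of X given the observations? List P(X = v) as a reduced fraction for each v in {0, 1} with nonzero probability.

Enumerate traces; 3 have nonzero weight after conditioning:
  (Y=0, X=1, Z=3) weight 1/20
  (Y=1, X=0, Z=2) weight 1/24
  (Y=2, X=1, Z=1) weight 1/20
Group by X:
  weight(X=0) = 1/24
  weight(X=1) = 1/10
Total weight = 1/24 + 1/10 = 17/120
P(X=0 | obs) = 1/24 / 17/120 = 5/17
P(X=1 | obs) = 1/10 / 17/120 = 12/17

P(X=0) = 5/17, P(X=1) = 12/17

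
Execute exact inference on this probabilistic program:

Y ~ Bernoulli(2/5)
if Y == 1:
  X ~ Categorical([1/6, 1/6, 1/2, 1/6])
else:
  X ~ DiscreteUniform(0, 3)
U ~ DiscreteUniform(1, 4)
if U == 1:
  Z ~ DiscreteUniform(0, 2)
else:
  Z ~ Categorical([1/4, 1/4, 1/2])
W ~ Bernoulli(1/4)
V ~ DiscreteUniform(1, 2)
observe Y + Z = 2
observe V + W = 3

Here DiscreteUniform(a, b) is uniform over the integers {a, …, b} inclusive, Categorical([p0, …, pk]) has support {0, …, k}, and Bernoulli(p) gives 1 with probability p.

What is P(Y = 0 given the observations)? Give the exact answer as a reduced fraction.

Enumerate traces; 32 have nonzero weight after conditioning:
  (Y=0, X=0, U=1, Z=2, W=1, V=2) weight 1/640
  (Y=0, X=0, U=2, Z=2, W=1, V=2) weight 3/1280
  (Y=0, X=0, U=3, Z=2, W=1, V=2) weight 3/1280
  (Y=0, X=0, U=4, Z=2, W=1, V=2) weight 3/1280
  (Y=0, X=1, U=1, Z=2, W=1, V=2) weight 1/640
  (Y=0, X=1, U=2, Z=2, W=1, V=2) weight 3/1280
  (Y=0, X=1, U=3, Z=2, W=1, V=2) weight 3/1280
  (Y=0, X=1, U=4, Z=2, W=1, V=2) weight 3/1280
  (Y=1, X=0, U=1, Z=1, W=1, V=2) weight 1/1440
  … 23 more
Group by Y:
  weight(Y=0) = 11/320
  weight(Y=1) = 13/960
Total weight = 11/320 + 13/960 = 23/480
P(Y=0 | obs) = 11/320 / 23/480 = 33/46
P(Y=1 | obs) = 13/960 / 23/480 = 13/46

P(Y = 0 | obs) = 33/46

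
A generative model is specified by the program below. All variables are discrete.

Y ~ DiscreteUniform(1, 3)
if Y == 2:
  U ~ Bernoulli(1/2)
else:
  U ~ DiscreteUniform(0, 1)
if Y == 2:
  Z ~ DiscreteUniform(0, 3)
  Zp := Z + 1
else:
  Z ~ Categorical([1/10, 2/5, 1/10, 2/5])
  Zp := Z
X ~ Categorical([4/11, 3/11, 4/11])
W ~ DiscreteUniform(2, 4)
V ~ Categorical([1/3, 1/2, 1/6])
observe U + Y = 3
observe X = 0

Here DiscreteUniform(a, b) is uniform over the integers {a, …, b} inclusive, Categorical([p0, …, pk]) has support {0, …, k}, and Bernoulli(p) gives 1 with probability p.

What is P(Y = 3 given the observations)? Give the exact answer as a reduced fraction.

Enumerate traces; 72 have nonzero weight after conditioning:
  (Y=2, U=1, Z=0, X=0, W=2, V=0) weight 1/594
  (Y=2, U=1, Z=0, X=0, W=2, V=1) weight 1/396
  (Y=2, U=1, Z=0, X=0, W=2, V=2) weight 1/1188
  (Y=2, U=1, Z=0, X=0, W=3, V=0) weight 1/594
  (Y=2, U=1, Z=0, X=0, W=3, V=1) weight 1/396
  (Y=2, U=1, Z=0, X=0, W=3, V=2) weight 1/1188
  (Y=2, U=1, Z=0, X=0, W=4, V=0) weight 1/594
  (Y=2, U=1, Z=0, X=0, W=4, V=1) weight 1/396
  (Y=3, U=0, Z=0, X=0, W=2, V=0) weight 1/1485
  … 63 more
Group by Y:
  weight(Y=2) = 2/33
  weight(Y=3) = 2/33
Total weight = 2/33 + 2/33 = 4/33
P(Y=2 | obs) = 2/33 / 4/33 = 1/2
P(Y=3 | obs) = 2/33 / 4/33 = 1/2

P(Y = 3 | obs) = 1/2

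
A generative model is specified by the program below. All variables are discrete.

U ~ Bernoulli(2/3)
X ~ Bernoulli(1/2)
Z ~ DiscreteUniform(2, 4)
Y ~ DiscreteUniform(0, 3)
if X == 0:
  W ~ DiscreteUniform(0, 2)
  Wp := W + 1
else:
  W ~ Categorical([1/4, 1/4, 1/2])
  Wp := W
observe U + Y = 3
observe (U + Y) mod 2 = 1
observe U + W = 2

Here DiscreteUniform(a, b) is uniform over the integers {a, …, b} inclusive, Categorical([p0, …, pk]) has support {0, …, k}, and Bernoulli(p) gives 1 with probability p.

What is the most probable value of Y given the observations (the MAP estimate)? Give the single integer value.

argmax_v P(Y = v | obs) = 2

Enumerate traces; 12 have nonzero weight after conditioning:
  (U=0, X=0, Z=2, Y=3, W=2) weight 1/216
  (U=0, X=0, Z=3, Y=3, W=2) weight 1/216
  (U=0, X=0, Z=4, Y=3, W=2) weight 1/216
  (U=0, X=1, Z=2, Y=3, W=2) weight 1/144
  (U=0, X=1, Z=3, Y=3, W=2) weight 1/144
  (U=0, X=1, Z=4, Y=3, W=2) weight 1/144
  (U=1, X=0, Z=2, Y=2, W=1) weight 1/108
  (U=1, X=0, Z=3, Y=2, W=1) weight 1/108
  … 4 more
Group by Y:
  weight(Y=2) = 7/144
  weight(Y=3) = 5/144
Total weight = 7/144 + 5/144 = 1/12
P(Y=2 | obs) = 7/144 / 1/12 = 7/12
P(Y=3 | obs) = 5/144 / 1/12 = 5/12
argmax = 2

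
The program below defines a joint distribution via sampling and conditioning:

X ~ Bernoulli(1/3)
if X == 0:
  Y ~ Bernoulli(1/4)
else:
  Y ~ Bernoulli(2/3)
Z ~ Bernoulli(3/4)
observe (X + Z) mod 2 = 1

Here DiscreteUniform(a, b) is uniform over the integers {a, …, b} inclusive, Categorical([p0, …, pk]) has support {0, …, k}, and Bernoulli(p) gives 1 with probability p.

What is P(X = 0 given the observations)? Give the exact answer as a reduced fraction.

P(X = 0 | obs) = 6/7

Enumerate traces; 4 have nonzero weight after conditioning:
  (X=0, Y=0, Z=1) weight 3/8
  (X=0, Y=1, Z=1) weight 1/8
  (X=1, Y=0, Z=0) weight 1/36
  (X=1, Y=1, Z=0) weight 1/18
Group by X:
  weight(X=0) = 1/2
  weight(X=1) = 1/12
Total weight = 1/2 + 1/12 = 7/12
P(X=0 | obs) = 1/2 / 7/12 = 6/7
P(X=1 | obs) = 1/12 / 7/12 = 1/7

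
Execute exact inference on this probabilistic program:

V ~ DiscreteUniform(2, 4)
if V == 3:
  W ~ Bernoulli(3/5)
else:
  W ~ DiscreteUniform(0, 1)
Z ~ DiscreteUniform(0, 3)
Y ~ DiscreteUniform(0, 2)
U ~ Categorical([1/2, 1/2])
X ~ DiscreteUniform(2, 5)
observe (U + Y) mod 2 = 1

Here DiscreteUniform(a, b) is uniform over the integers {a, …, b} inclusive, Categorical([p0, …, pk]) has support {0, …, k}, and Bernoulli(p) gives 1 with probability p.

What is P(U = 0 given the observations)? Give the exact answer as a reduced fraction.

P(U = 0 | obs) = 1/3

Enumerate traces; 288 have nonzero weight after conditioning:
  (V=2, W=0, Z=0, Y=0, U=1, X=2) weight 1/576
  (V=2, W=0, Z=0, Y=0, U=1, X=3) weight 1/576
  (V=2, W=0, Z=0, Y=0, U=1, X=4) weight 1/576
  (V=2, W=0, Z=0, Y=0, U=1, X=5) weight 1/576
  (V=2, W=0, Z=0, Y=1, U=0, X=2) weight 1/576
  (V=2, W=0, Z=0, Y=1, U=0, X=3) weight 1/576
  (V=2, W=0, Z=0, Y=1, U=0, X=4) weight 1/576
  (V=2, W=0, Z=0, Y=1, U=0, X=5) weight 1/576
  … 280 more
Group by U:
  weight(U=0) = 1/6
  weight(U=1) = 1/3
Total weight = 1/6 + 1/3 = 1/2
P(U=0 | obs) = 1/6 / 1/2 = 1/3
P(U=1 | obs) = 1/3 / 1/2 = 2/3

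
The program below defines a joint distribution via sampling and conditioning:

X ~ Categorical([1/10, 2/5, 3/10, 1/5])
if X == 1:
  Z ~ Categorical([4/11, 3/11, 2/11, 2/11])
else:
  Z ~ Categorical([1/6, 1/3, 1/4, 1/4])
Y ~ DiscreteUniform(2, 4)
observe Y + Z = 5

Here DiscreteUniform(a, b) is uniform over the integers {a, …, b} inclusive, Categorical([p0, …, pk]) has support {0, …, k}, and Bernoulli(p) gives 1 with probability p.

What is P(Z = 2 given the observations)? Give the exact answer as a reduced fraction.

P(Z = 2 | obs) = 49/166

Enumerate traces; 12 have nonzero weight after conditioning:
  (X=0, Z=1, Y=4) weight 1/90
  (X=0, Z=2, Y=3) weight 1/120
  (X=0, Z=3, Y=2) weight 1/120
  (X=1, Z=1, Y=4) weight 2/55
  (X=1, Z=2, Y=3) weight 4/165
  (X=1, Z=3, Y=2) weight 4/165
  (X=2, Z=1, Y=4) weight 1/30
  (X=2, Z=2, Y=3) weight 1/40
  … 4 more
Group by Z:
  weight(Z=1) = 17/165
  weight(Z=2) = 49/660
  weight(Z=3) = 49/660
Total weight = 17/165 + 49/660 + 49/660 = 83/330
P(Z=1 | obs) = 17/165 / 83/330 = 34/83
P(Z=2 | obs) = 49/660 / 83/330 = 49/166
P(Z=3 | obs) = 49/660 / 83/330 = 49/166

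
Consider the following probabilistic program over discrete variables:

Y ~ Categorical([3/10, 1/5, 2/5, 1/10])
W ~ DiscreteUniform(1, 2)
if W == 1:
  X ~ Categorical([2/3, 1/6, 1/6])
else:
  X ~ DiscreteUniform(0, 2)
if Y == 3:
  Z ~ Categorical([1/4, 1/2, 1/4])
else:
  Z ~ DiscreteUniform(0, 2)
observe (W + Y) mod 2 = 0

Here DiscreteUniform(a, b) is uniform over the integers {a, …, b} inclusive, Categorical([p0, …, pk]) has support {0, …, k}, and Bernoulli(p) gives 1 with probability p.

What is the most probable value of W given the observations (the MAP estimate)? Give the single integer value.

Enumerate traces; 36 have nonzero weight after conditioning:
  (Y=0, W=2, X=0, Z=0) weight 1/60
  (Y=0, W=2, X=0, Z=1) weight 1/60
  (Y=0, W=2, X=0, Z=2) weight 1/60
  (Y=0, W=2, X=1, Z=0) weight 1/60
  (Y=0, W=2, X=1, Z=1) weight 1/60
  (Y=0, W=2, X=1, Z=2) weight 1/60
  (Y=0, W=2, X=2, Z=0) weight 1/60
  (Y=0, W=2, X=2, Z=1) weight 1/60
  (Y=1, W=1, X=0, Z=0) weight 1/45
  … 27 more
Group by W:
  weight(W=1) = 3/20
  weight(W=2) = 7/20
Total weight = 3/20 + 7/20 = 1/2
P(W=1 | obs) = 3/20 / 1/2 = 3/10
P(W=2 | obs) = 7/20 / 1/2 = 7/10
argmax = 2

argmax_v P(W = v | obs) = 2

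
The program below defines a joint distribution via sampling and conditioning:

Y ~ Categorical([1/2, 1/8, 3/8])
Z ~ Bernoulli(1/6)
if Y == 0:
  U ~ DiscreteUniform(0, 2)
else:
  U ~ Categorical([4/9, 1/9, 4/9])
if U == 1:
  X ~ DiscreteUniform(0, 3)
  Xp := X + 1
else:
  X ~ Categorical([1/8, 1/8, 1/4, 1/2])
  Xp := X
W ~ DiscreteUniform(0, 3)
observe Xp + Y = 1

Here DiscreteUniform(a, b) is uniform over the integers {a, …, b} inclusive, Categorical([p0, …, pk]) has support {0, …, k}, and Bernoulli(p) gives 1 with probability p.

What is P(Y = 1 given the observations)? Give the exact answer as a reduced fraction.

Enumerate traces; 40 have nonzero weight after conditioning:
  (Y=0, Z=0, U=0, X=1, W=0) weight 5/1152
  (Y=0, Z=0, U=0, X=1, W=1) weight 5/1152
  (Y=0, Z=0, U=0, X=1, W=2) weight 5/1152
  (Y=0, Z=0, U=0, X=1, W=3) weight 5/1152
  (Y=0, Z=0, U=1, X=0, W=0) weight 5/576
  (Y=0, Z=0, U=1, X=0, W=1) weight 5/576
  (Y=0, Z=0, U=1, X=0, W=2) weight 5/576
  (Y=0, Z=0, U=1, X=0, W=3) weight 5/576
  (Y=1, Z=0, U=0, X=0, W=0) weight 5/3456
  … 31 more
Group by Y:
  weight(Y=0) = 1/12
  weight(Y=1) = 1/72
Total weight = 1/12 + 1/72 = 7/72
P(Y=0 | obs) = 1/12 / 7/72 = 6/7
P(Y=1 | obs) = 1/72 / 7/72 = 1/7

P(Y = 1 | obs) = 1/7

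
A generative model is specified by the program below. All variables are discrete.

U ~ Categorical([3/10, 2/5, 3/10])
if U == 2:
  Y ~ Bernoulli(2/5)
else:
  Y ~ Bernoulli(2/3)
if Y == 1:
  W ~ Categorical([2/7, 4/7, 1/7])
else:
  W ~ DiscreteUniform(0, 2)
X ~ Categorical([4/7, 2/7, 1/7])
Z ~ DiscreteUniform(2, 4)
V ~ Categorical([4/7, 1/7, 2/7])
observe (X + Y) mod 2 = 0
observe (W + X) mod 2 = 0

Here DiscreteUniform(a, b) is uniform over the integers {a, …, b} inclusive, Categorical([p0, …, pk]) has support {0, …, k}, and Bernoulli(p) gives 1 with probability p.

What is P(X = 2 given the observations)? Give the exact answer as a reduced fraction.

P(X = 2 | obs) = 217/1613

Enumerate traces; 135 have nonzero weight after conditioning:
  (U=0, Y=0, W=0, X=0, Z=2, V=0) weight 8/2205
  (U=0, Y=0, W=0, X=0, Z=2, V=1) weight 2/2205
  (U=0, Y=0, W=0, X=0, Z=2, V=2) weight 4/2205
  (U=0, Y=0, W=0, X=0, Z=3, V=0) weight 8/2205
  (U=0, Y=0, W=0, X=0, Z=3, V=1) weight 2/2205
  (U=0, Y=0, W=0, X=0, Z=3, V=2) weight 4/2205
  (U=0, Y=0, W=0, X=0, Z=4, V=0) weight 8/2205
  (U=0, Y=0, W=0, X=0, Z=4, V=1) weight 2/2205
  (U=0, Y=0, W=0, X=2, Z=2, V=0) weight 2/2205
  (U=0, Y=1, W=1, X=1, Z=2, V=0) weight 32/5145
  … 125 more
Group by X:
  weight(X=0) = 248/1575
  weight(X=1) = 352/3675
  weight(X=2) = 62/1575
Total weight = 248/1575 + 352/3675 + 62/1575 = 3226/11025
P(X=0 | obs) = 248/1575 / 3226/11025 = 868/1613
P(X=1 | obs) = 352/3675 / 3226/11025 = 528/1613
P(X=2 | obs) = 62/1575 / 3226/11025 = 217/1613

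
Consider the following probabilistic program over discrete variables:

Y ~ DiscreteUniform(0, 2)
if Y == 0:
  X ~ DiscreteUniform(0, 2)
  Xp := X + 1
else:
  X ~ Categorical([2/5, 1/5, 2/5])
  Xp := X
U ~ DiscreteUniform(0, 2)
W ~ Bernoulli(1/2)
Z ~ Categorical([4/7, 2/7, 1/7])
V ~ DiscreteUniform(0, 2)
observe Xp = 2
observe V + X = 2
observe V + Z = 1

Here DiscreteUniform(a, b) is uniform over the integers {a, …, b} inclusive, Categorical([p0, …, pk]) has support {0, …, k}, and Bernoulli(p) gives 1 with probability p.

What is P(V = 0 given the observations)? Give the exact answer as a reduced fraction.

Enumerate traces; 18 have nonzero weight after conditioning:
  (Y=0, X=1, U=0, W=0, Z=0, V=1) weight 2/567
  (Y=0, X=1, U=0, W=1, Z=0, V=1) weight 2/567
  (Y=0, X=1, U=1, W=0, Z=0, V=1) weight 2/567
  (Y=0, X=1, U=1, W=1, Z=0, V=1) weight 2/567
  (Y=0, X=1, U=2, W=0, Z=0, V=1) weight 2/567
  (Y=0, X=1, U=2, W=1, Z=0, V=1) weight 2/567
  (Y=1, X=2, U=0, W=0, Z=1, V=0) weight 2/945
  (Y=1, X=2, U=0, W=1, Z=1, V=0) weight 2/945
  … 10 more
Group by V:
  weight(V=0) = 8/315
  weight(V=1) = 4/189
Total weight = 8/315 + 4/189 = 44/945
P(V=0 | obs) = 8/315 / 44/945 = 6/11
P(V=1 | obs) = 4/189 / 44/945 = 5/11

P(V = 0 | obs) = 6/11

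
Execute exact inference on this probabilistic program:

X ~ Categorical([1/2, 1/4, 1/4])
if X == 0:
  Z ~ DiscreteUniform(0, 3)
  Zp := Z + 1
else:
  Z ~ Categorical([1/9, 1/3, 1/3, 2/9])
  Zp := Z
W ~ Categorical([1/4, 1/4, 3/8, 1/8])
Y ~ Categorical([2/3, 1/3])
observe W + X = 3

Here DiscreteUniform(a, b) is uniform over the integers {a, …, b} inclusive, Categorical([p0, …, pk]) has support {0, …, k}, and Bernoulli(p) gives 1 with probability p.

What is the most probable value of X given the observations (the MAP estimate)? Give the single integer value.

argmax_v P(X = v | obs) = 1

Enumerate traces; 24 have nonzero weight after conditioning:
  (X=0, Z=0, W=3, Y=0) weight 1/96
  (X=0, Z=0, W=3, Y=1) weight 1/192
  (X=0, Z=1, W=3, Y=0) weight 1/96
  (X=0, Z=1, W=3, Y=1) weight 1/192
  (X=0, Z=2, W=3, Y=0) weight 1/96
  (X=0, Z=2, W=3, Y=1) weight 1/192
  (X=0, Z=3, W=3, Y=0) weight 1/96
  (X=0, Z=3, W=3, Y=1) weight 1/192
  (X=1, Z=0, W=2, Y=0) weight 1/144
  (X=2, Z=0, W=1, Y=0) weight 1/216
  … 14 more
Group by X:
  weight(X=0) = 1/16
  weight(X=1) = 3/32
  weight(X=2) = 1/16
Total weight = 1/16 + 3/32 + 1/16 = 7/32
P(X=0 | obs) = 1/16 / 7/32 = 2/7
P(X=1 | obs) = 3/32 / 7/32 = 3/7
P(X=2 | obs) = 1/16 / 7/32 = 2/7
argmax = 1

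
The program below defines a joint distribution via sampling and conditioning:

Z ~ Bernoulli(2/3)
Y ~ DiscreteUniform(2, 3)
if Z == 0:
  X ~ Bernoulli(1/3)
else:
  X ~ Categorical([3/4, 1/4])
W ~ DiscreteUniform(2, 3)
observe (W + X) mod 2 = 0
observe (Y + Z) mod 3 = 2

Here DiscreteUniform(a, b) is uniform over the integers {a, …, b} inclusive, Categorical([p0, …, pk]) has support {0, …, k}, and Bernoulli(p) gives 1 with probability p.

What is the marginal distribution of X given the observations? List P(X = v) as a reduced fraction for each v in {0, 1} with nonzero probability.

Enumerate traces; 2 have nonzero weight after conditioning:
  (Z=0, Y=2, X=0, W=2) weight 1/18
  (Z=0, Y=2, X=1, W=3) weight 1/36
Group by X:
  weight(X=0) = 1/18
  weight(X=1) = 1/36
Total weight = 1/18 + 1/36 = 1/12
P(X=0 | obs) = 1/18 / 1/12 = 2/3
P(X=1 | obs) = 1/36 / 1/12 = 1/3

P(X=0) = 2/3, P(X=1) = 1/3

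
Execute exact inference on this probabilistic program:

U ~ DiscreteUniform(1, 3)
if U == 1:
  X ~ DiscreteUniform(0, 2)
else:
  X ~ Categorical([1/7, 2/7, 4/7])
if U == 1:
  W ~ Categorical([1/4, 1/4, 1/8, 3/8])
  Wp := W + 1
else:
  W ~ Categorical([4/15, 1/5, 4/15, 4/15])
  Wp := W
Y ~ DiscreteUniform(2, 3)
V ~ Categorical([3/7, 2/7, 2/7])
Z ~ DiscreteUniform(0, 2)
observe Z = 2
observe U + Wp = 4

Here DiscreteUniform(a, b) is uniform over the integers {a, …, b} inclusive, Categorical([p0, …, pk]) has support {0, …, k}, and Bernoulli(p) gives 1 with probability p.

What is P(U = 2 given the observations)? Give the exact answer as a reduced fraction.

Enumerate traces; 54 have nonzero weight after conditioning:
  (U=1, X=0, W=2, Y=2, V=0, Z=2) weight 1/1008
  (U=1, X=0, W=2, Y=2, V=1, Z=2) weight 1/1512
  (U=1, X=0, W=2, Y=2, V=2, Z=2) weight 1/1512
  (U=1, X=0, W=2, Y=3, V=0, Z=2) weight 1/1008
  (U=1, X=0, W=2, Y=3, V=1, Z=2) weight 1/1512
  (U=1, X=0, W=2, Y=3, V=2, Z=2) weight 1/1512
  (U=1, X=1, W=2, Y=2, V=0, Z=2) weight 1/1008
  (U=1, X=1, W=2, Y=2, V=1, Z=2) weight 1/1512
  (U=2, X=0, W=2, Y=2, V=0, Z=2) weight 2/2205
  (U=3, X=0, W=1, Y=2, V=0, Z=2) weight 1/1470
  … 44 more
Group by U:
  weight(U=1) = 1/72
  weight(U=2) = 4/135
  weight(U=3) = 1/45
Total weight = 1/72 + 4/135 + 1/45 = 71/1080
P(U=1 | obs) = 1/72 / 71/1080 = 15/71
P(U=2 | obs) = 4/135 / 71/1080 = 32/71
P(U=3 | obs) = 1/45 / 71/1080 = 24/71

P(U = 2 | obs) = 32/71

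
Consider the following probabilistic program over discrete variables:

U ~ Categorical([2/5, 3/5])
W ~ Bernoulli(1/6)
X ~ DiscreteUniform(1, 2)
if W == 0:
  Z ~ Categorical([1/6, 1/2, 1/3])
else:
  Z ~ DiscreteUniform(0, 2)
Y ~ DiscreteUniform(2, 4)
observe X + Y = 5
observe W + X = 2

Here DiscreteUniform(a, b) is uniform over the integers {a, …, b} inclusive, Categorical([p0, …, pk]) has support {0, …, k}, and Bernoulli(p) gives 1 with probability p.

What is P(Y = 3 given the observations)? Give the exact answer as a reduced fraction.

P(Y = 3 | obs) = 5/6

Enumerate traces; 12 have nonzero weight after conditioning:
  (U=0, W=0, X=2, Z=0, Y=3) weight 1/108
  (U=0, W=0, X=2, Z=1, Y=3) weight 1/36
  (U=0, W=0, X=2, Z=2, Y=3) weight 1/54
  (U=0, W=1, X=1, Z=0, Y=4) weight 1/270
  (U=0, W=1, X=1, Z=1, Y=4) weight 1/270
  (U=0, W=1, X=1, Z=2, Y=4) weight 1/270
  (U=1, W=0, X=2, Z=0, Y=3) weight 1/72
  (U=1, W=0, X=2, Z=1, Y=3) weight 1/24
  … 4 more
Group by Y:
  weight(Y=3) = 5/36
  weight(Y=4) = 1/36
Total weight = 5/36 + 1/36 = 1/6
P(Y=3 | obs) = 5/36 / 1/6 = 5/6
P(Y=4 | obs) = 1/36 / 1/6 = 1/6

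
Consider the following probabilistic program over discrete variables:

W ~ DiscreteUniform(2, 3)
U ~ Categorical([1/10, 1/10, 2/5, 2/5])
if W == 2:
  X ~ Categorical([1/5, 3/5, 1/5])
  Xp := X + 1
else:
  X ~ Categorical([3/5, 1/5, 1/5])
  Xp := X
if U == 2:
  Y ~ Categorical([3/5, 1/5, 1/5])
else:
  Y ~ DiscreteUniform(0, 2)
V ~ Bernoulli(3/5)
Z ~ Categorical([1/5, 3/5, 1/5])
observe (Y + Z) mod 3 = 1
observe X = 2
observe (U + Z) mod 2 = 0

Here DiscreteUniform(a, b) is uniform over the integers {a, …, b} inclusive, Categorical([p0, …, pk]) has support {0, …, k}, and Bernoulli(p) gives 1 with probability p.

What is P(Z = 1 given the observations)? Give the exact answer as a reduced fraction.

P(Z = 1 | obs) = 75/109

Enumerate traces; 24 have nonzero weight after conditioning:
  (W=2, U=0, X=2, Y=1, V=0, Z=0) weight 1/3750
  (W=2, U=0, X=2, Y=1, V=1, Z=0) weight 1/2500
  (W=2, U=0, X=2, Y=2, V=0, Z=2) weight 1/3750
  (W=2, U=0, X=2, Y=2, V=1, Z=2) weight 1/2500
  (W=2, U=1, X=2, Y=0, V=0, Z=1) weight 1/1250
  (W=2, U=1, X=2, Y=0, V=1, Z=1) weight 3/2500
  (W=2, U=2, X=2, Y=1, V=0, Z=0) weight 2/3125
  (W=2, U=2, X=2, Y=1, V=1, Z=0) weight 3/3125
  … 16 more
Group by Z:
  weight(Z=0) = 17/3750
  weight(Z=1) = 1/50
  weight(Z=2) = 17/3750
Total weight = 17/3750 + 1/50 + 17/3750 = 109/3750
P(Z=0 | obs) = 17/3750 / 109/3750 = 17/109
P(Z=1 | obs) = 1/50 / 109/3750 = 75/109
P(Z=2 | obs) = 17/3750 / 109/3750 = 17/109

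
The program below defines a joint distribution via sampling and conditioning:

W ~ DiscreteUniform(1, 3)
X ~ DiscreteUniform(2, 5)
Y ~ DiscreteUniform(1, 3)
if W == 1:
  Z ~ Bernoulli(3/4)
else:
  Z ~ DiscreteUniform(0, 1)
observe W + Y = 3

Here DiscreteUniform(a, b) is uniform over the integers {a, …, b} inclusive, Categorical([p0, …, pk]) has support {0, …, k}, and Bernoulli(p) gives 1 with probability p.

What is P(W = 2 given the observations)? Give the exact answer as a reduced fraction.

P(W = 2 | obs) = 1/2

Enumerate traces; 16 have nonzero weight after conditioning:
  (W=1, X=2, Y=2, Z=0) weight 1/144
  (W=1, X=2, Y=2, Z=1) weight 1/48
  (W=1, X=3, Y=2, Z=0) weight 1/144
  (W=1, X=3, Y=2, Z=1) weight 1/48
  (W=1, X=4, Y=2, Z=0) weight 1/144
  (W=1, X=4, Y=2, Z=1) weight 1/48
  (W=1, X=5, Y=2, Z=0) weight 1/144
  (W=1, X=5, Y=2, Z=1) weight 1/48
  (W=2, X=2, Y=1, Z=0) weight 1/72
  … 7 more
Group by W:
  weight(W=1) = 1/9
  weight(W=2) = 1/9
Total weight = 1/9 + 1/9 = 2/9
P(W=1 | obs) = 1/9 / 2/9 = 1/2
P(W=2 | obs) = 1/9 / 2/9 = 1/2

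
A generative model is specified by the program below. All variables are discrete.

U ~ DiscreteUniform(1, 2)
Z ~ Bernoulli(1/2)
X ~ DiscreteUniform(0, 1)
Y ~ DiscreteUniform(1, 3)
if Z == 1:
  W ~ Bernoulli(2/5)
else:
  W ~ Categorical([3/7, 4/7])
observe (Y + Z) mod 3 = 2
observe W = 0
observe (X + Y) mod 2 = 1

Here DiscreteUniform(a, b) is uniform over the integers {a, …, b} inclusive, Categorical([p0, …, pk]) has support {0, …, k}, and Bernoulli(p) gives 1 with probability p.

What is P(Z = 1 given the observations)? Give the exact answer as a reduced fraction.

Enumerate traces; 4 have nonzero weight after conditioning:
  (U=1, Z=0, X=1, Y=2, W=0) weight 1/56
  (U=1, Z=1, X=0, Y=1, W=0) weight 1/40
  (U=2, Z=0, X=1, Y=2, W=0) weight 1/56
  (U=2, Z=1, X=0, Y=1, W=0) weight 1/40
Group by Z:
  weight(Z=0) = 1/28
  weight(Z=1) = 1/20
Total weight = 1/28 + 1/20 = 3/35
P(Z=0 | obs) = 1/28 / 3/35 = 5/12
P(Z=1 | obs) = 1/20 / 3/35 = 7/12

P(Z = 1 | obs) = 7/12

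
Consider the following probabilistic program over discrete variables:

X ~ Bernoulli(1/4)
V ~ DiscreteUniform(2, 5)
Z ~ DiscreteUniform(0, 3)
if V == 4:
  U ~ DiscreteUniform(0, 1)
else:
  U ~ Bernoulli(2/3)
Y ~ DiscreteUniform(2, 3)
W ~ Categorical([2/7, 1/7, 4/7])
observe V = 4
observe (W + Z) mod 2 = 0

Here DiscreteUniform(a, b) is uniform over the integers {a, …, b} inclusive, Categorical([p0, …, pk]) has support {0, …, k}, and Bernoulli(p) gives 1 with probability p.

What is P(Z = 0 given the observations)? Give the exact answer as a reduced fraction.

P(Z = 0 | obs) = 3/7

Enumerate traces; 48 have nonzero weight after conditioning:
  (X=0, V=4, Z=0, U=0, Y=2, W=0) weight 3/896
  (X=0, V=4, Z=0, U=0, Y=2, W=2) weight 3/448
  (X=0, V=4, Z=0, U=0, Y=3, W=0) weight 3/896
  (X=0, V=4, Z=0, U=0, Y=3, W=2) weight 3/448
  (X=0, V=4, Z=0, U=1, Y=2, W=0) weight 3/896
  (X=0, V=4, Z=0, U=1, Y=2, W=2) weight 3/448
  (X=0, V=4, Z=0, U=1, Y=3, W=0) weight 3/896
  (X=0, V=4, Z=0, U=1, Y=3, W=2) weight 3/448
  (X=0, V=4, Z=1, U=0, Y=2, W=1) weight 3/1792
  (X=0, V=4, Z=2, U=0, Y=2, W=0) weight 3/896
  … 38 more
Group by Z:
  weight(Z=0) = 3/56
  weight(Z=1) = 1/112
  weight(Z=2) = 3/56
  weight(Z=3) = 1/112
Total weight = 3/56 + 1/112 + 3/56 + 1/112 = 1/8
P(Z=0 | obs) = 3/56 / 1/8 = 3/7
P(Z=1 | obs) = 1/112 / 1/8 = 1/14
P(Z=2 | obs) = 3/56 / 1/8 = 3/7
P(Z=3 | obs) = 1/112 / 1/8 = 1/14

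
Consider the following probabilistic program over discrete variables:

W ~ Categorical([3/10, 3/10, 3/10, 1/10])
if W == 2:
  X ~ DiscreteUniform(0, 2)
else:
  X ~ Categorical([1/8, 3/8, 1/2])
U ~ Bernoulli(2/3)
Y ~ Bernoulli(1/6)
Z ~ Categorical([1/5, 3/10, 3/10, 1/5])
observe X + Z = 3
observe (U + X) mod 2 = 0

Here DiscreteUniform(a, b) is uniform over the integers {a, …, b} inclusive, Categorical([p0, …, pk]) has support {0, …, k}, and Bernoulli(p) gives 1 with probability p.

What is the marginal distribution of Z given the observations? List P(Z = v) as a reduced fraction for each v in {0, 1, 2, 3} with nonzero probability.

Enumerate traces; 24 have nonzero weight after conditioning:
  (W=0, X=0, U=0, Y=0, Z=3) weight 1/480
  (W=0, X=0, U=0, Y=1, Z=3) weight 1/2400
  (W=0, X=1, U=1, Y=0, Z=2) weight 3/160
  (W=0, X=1, U=1, Y=1, Z=2) weight 3/800
  (W=0, X=2, U=0, Y=0, Z=1) weight 1/80
  (W=0, X=2, U=0, Y=1, Z=1) weight 1/400
  (W=1, X=0, U=0, Y=0, Z=3) weight 1/480
  (W=1, X=0, U=0, Y=1, Z=3) weight 1/2400
  … 16 more
Group by Z:
  weight(Z=1) = 9/200
  weight(Z=2) = 29/400
  weight(Z=3) = 1/80
Total weight = 9/200 + 29/400 + 1/80 = 13/100
P(Z=1 | obs) = 9/200 / 13/100 = 9/26
P(Z=2 | obs) = 29/400 / 13/100 = 29/52
P(Z=3 | obs) = 1/80 / 13/100 = 5/52

P(Z=1) = 9/26, P(Z=2) = 29/52, P(Z=3) = 5/52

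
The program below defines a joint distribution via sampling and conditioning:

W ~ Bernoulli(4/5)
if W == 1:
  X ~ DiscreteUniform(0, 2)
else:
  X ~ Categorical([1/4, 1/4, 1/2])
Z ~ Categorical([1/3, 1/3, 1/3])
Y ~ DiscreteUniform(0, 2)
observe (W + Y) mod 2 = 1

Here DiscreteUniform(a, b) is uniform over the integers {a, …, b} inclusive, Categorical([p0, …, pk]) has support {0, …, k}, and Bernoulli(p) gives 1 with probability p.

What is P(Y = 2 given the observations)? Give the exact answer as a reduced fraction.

P(Y = 2 | obs) = 4/9

Enumerate traces; 27 have nonzero weight after conditioning:
  (W=0, X=0, Z=0, Y=1) weight 1/180
  (W=0, X=0, Z=1, Y=1) weight 1/180
  (W=0, X=0, Z=2, Y=1) weight 1/180
  (W=0, X=1, Z=0, Y=1) weight 1/180
  (W=0, X=1, Z=1, Y=1) weight 1/180
  (W=0, X=1, Z=2, Y=1) weight 1/180
  (W=0, X=2, Z=0, Y=1) weight 1/90
  (W=0, X=2, Z=1, Y=1) weight 1/90
  (W=1, X=0, Z=0, Y=0) weight 4/135
  (W=1, X=0, Z=0, Y=2) weight 4/135
  … 17 more
Group by Y:
  weight(Y=0) = 4/15
  weight(Y=1) = 1/15
  weight(Y=2) = 4/15
Total weight = 4/15 + 1/15 + 4/15 = 3/5
P(Y=0 | obs) = 4/15 / 3/5 = 4/9
P(Y=1 | obs) = 1/15 / 3/5 = 1/9
P(Y=2 | obs) = 4/15 / 3/5 = 4/9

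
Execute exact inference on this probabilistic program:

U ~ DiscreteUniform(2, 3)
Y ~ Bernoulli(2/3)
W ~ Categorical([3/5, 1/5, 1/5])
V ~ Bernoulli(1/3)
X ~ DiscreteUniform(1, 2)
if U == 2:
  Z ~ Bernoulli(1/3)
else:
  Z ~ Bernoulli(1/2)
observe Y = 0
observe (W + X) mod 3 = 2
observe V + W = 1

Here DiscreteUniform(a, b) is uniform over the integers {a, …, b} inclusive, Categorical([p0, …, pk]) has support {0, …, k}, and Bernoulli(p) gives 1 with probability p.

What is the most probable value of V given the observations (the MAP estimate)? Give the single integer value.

argmax_v P(V = v | obs) = 1

Enumerate traces; 8 have nonzero weight after conditioning:
  (U=2, Y=0, W=0, V=1, X=2, Z=0) weight 1/90
  (U=2, Y=0, W=0, V=1, X=2, Z=1) weight 1/180
  (U=2, Y=0, W=1, V=0, X=1, Z=0) weight 1/135
  (U=2, Y=0, W=1, V=0, X=1, Z=1) weight 1/270
  (U=3, Y=0, W=0, V=1, X=2, Z=0) weight 1/120
  (U=3, Y=0, W=0, V=1, X=2, Z=1) weight 1/120
  (U=3, Y=0, W=1, V=0, X=1, Z=0) weight 1/180
  (U=3, Y=0, W=1, V=0, X=1, Z=1) weight 1/180
Group by V:
  weight(V=0) = 1/45
  weight(V=1) = 1/30
Total weight = 1/45 + 1/30 = 1/18
P(V=0 | obs) = 1/45 / 1/18 = 2/5
P(V=1 | obs) = 1/30 / 1/18 = 3/5
argmax = 1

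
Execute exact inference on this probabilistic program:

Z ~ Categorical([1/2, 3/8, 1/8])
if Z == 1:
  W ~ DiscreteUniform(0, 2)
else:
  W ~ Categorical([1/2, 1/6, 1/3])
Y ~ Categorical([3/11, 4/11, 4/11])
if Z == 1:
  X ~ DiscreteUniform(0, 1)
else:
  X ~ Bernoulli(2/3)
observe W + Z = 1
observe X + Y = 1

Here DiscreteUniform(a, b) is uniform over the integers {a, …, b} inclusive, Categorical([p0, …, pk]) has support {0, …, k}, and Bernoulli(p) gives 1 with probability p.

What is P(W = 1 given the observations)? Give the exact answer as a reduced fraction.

Enumerate traces; 4 have nonzero weight after conditioning:
  (Z=0, W=1, Y=0, X=1) weight 1/66
  (Z=0, W=1, Y=1, X=0) weight 1/99
  (Z=1, W=0, Y=0, X=1) weight 3/176
  (Z=1, W=0, Y=1, X=0) weight 1/44
Group by W:
  weight(W=0) = 7/176
  weight(W=1) = 5/198
Total weight = 7/176 + 5/198 = 103/1584
P(W=0 | obs) = 7/176 / 103/1584 = 63/103
P(W=1 | obs) = 5/198 / 103/1584 = 40/103

P(W = 1 | obs) = 40/103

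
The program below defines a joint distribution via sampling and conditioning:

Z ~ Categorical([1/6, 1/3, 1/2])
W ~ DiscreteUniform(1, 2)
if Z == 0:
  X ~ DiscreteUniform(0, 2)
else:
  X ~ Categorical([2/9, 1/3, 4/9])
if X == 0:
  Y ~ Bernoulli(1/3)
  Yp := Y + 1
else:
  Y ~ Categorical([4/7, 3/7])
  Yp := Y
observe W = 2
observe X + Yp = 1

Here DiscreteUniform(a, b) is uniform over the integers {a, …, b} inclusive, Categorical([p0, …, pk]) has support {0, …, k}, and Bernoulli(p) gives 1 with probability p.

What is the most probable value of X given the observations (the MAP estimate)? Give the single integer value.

argmax_v P(X = v | obs) = 1

Enumerate traces; 6 have nonzero weight after conditioning:
  (Z=0, W=2, X=0, Y=0) weight 1/54
  (Z=0, W=2, X=1, Y=0) weight 1/63
  (Z=1, W=2, X=0, Y=0) weight 2/81
  (Z=1, W=2, X=1, Y=0) weight 2/63
  (Z=2, W=2, X=0, Y=0) weight 1/27
  (Z=2, W=2, X=1, Y=0) weight 1/21
Group by X:
  weight(X=0) = 13/162
  weight(X=1) = 2/21
Total weight = 13/162 + 2/21 = 199/1134
P(X=0 | obs) = 13/162 / 199/1134 = 91/199
P(X=1 | obs) = 2/21 / 199/1134 = 108/199
argmax = 1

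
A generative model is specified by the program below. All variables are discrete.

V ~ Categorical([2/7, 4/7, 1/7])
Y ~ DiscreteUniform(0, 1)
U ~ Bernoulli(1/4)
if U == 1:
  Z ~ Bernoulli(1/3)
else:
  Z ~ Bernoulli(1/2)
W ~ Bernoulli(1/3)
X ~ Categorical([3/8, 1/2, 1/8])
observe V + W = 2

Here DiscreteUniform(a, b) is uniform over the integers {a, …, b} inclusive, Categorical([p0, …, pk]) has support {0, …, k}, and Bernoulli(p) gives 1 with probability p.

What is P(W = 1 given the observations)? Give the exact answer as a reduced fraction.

P(W = 1 | obs) = 2/3

Enumerate traces; 48 have nonzero weight after conditioning:
  (V=1, Y=0, U=0, Z=0, W=1, X=0) weight 3/224
  (V=1, Y=0, U=0, Z=0, W=1, X=1) weight 1/56
  (V=1, Y=0, U=0, Z=0, W=1, X=2) weight 1/224
  (V=1, Y=0, U=0, Z=1, W=1, X=0) weight 3/224
  (V=1, Y=0, U=0, Z=1, W=1, X=1) weight 1/56
  (V=1, Y=0, U=0, Z=1, W=1, X=2) weight 1/224
  (V=1, Y=0, U=1, Z=0, W=1, X=0) weight 1/168
  (V=1, Y=0, U=1, Z=0, W=1, X=1) weight 1/126
  (V=2, Y=0, U=0, Z=0, W=0, X=0) weight 3/448
  … 39 more
Group by W:
  weight(W=0) = 2/21
  weight(W=1) = 4/21
Total weight = 2/21 + 4/21 = 2/7
P(W=0 | obs) = 2/21 / 2/7 = 1/3
P(W=1 | obs) = 4/21 / 2/7 = 2/3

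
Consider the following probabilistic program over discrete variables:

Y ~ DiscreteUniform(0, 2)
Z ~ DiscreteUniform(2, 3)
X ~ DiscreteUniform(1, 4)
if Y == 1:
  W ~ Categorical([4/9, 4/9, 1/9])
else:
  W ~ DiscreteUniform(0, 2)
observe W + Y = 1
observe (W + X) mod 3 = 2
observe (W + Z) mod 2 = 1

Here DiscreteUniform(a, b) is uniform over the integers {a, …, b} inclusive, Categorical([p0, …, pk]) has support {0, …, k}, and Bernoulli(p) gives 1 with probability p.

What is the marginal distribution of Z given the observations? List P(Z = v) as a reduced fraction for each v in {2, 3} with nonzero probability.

P(Z=2) = 3/5, P(Z=3) = 2/5

Enumerate traces; 3 have nonzero weight after conditioning:
  (Y=0, Z=2, X=1, W=1) weight 1/72
  (Y=0, Z=2, X=4, W=1) weight 1/72
  (Y=1, Z=3, X=2, W=0) weight 1/54
Group by Z:
  weight(Z=2) = 1/36
  weight(Z=3) = 1/54
Total weight = 1/36 + 1/54 = 5/108
P(Z=2 | obs) = 1/36 / 5/108 = 3/5
P(Z=3 | obs) = 1/54 / 5/108 = 2/5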